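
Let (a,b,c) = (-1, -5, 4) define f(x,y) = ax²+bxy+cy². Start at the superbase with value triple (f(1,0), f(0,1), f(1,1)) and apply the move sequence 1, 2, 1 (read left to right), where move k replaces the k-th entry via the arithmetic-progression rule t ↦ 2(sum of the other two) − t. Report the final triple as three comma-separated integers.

start (-1,4,-2) = (f(1,0),f(0,1),f(1,1))
replace slot 1: 2·(4+(-2)) − (-1) = 5 → (5,4,-2)
replace slot 2: 2·(5+(-2)) − 4 = 2 → (5,2,-2)
replace slot 1: 2·(2+(-2)) − 5 = -5 → (-5,2,-2)

-5,2,-2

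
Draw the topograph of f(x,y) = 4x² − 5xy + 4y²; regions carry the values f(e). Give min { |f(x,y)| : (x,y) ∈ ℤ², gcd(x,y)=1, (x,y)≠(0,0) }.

translate: b→3 (≡-5 mod 8), so (4,-5,4)→(4,3,3)
flip: (4,3,3)→(3,-3,4)
translate: b→3 (≡-3 mod 6), so (3,-3,4)→(3,3,4)
reduced (well bottom): (3,3,4) with a≤c, −a<b≤a
well minimum = a = 3

3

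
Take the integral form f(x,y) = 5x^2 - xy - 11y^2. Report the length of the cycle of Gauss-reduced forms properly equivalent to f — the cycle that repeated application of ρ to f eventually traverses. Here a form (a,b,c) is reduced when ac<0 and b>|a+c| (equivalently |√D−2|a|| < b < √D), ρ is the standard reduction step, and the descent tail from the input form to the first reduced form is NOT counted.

D = 221, ⌊√D⌋ = 14
descent: ρ → (-11,1,5)
descent: ρ → (5,9,-7)  [lands on river]
river: ρ → (-7,5,7)
river: ρ → (7,9,-5)
river: ρ → (-5,11,5)
ρ-cycle length = 4 (tail of 2 descent steps not counted)

4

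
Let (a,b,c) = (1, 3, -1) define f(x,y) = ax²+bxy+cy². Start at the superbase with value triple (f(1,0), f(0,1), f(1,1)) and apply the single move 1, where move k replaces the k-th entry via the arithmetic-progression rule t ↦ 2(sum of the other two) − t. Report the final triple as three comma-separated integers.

start (1,-1,3) = (f(1,0),f(0,1),f(1,1))
replace slot 1: 2·((-1)+3) − 1 = 3 → (3,-1,3)

3,-1,3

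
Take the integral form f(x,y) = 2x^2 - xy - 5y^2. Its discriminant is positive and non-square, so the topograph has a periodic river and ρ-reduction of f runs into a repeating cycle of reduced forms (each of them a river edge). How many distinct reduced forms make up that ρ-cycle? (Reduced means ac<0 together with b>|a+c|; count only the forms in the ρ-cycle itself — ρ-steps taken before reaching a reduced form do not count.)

D = 41, ⌊√D⌋ = 6
descent: ρ → (-5,1,2)
descent: ρ → (2,3,-4)  [lands on river]
river: ρ → (-4,5,1)
river: ρ → (1,5,-4)
river: ρ → (-4,3,2)
river: ρ → (2,5,-2)
river: ρ → (-2,3,4)
river: ρ → (4,5,-1)
river: ρ → (-1,5,4)
river: ρ → (4,3,-2)
river: ρ → (-2,5,2)
ρ-cycle length = 10 (tail of 2 descent steps not counted)

10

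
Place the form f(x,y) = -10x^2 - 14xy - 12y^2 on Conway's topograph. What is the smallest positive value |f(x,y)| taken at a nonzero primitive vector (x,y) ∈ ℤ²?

translate: b→-6 (≡14 mod 20), so (10,14,12)→(10,-6,8)
flip: (10,-6,8)→(8,6,10)
reduced (well bottom): (8,6,10) with a≤c, −a<b≤a
well minimum |f| = |-8| = 8 (negative-definite)

8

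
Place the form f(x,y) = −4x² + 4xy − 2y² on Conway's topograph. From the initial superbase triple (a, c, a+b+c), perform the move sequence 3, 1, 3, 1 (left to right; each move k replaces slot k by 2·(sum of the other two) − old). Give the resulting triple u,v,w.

start (-4,-2,-2) = (f(1,0),f(0,1),f(1,1))
replace slot 3: 2·((-4)+(-2)) − (-2) = -10 → (-4,-2,-10)
replace slot 1: 2·((-2)+(-10)) − (-4) = -20 → (-20,-2,-10)
replace slot 3: 2·((-20)+(-2)) − (-10) = -34 → (-20,-2,-34)
replace slot 1: 2·((-2)+(-34)) − (-20) = -52 → (-52,-2,-34)

-52,-2,-34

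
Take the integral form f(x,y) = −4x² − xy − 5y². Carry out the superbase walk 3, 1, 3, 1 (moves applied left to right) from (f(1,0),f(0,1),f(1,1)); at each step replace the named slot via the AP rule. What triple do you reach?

start (-4,-5,-10) = (f(1,0),f(0,1),f(1,1))
replace slot 3: 2·((-4)+(-5)) − (-10) = -8 → (-4,-5,-8)
replace slot 1: 2·((-5)+(-8)) − (-4) = -22 → (-22,-5,-8)
replace slot 3: 2·((-22)+(-5)) − (-8) = -46 → (-22,-5,-46)
replace slot 1: 2·((-5)+(-46)) − (-22) = -80 → (-80,-5,-46)

-80,-5,-46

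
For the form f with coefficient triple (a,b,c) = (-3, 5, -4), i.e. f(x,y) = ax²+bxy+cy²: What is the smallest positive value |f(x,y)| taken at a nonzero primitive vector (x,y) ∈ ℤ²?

translate: b→1 (≡-5 mod 6), so (3,-5,4)→(3,1,2)
flip: (3,1,2)→(2,-1,3)
reduced (well bottom): (2,-1,3) with a≤c, −a<b≤a
well minimum |f| = |-2| = 2 (negative-definite)

2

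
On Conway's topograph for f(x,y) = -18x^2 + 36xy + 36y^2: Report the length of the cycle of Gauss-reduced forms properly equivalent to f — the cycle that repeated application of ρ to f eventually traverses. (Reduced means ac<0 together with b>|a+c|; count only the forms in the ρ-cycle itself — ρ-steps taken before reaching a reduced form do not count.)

D = 3888, ⌊√D⌋ = 62
river: ρ → (36,36,-18)
river: ρ → (-18,36,36)
ρ-cycle length = 2 (tail of 0 descent steps not counted)

2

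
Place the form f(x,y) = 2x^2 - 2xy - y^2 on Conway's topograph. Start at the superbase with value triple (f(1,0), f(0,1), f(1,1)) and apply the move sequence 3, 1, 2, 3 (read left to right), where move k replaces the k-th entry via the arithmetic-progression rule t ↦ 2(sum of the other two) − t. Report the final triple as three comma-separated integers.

start (2,-1,-1) = (f(1,0),f(0,1),f(1,1))
replace slot 3: 2·(2+(-1)) − (-1) = 3 → (2,-1,3)
replace slot 1: 2·((-1)+3) − 2 = 2 → (2,-1,3)
replace slot 2: 2·(2+3) − (-1) = 11 → (2,11,3)
replace slot 3: 2·(2+11) − 3 = 23 → (2,11,23)

2,11,23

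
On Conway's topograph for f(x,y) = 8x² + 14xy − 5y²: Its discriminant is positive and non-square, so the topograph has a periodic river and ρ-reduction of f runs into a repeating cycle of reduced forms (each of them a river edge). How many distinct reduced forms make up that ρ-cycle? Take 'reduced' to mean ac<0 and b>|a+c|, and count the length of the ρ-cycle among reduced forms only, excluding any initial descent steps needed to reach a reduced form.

D = 356, ⌊√D⌋ = 18
river: ρ → (-5,16,5)
river: ρ → (5,14,-8)
river: ρ → (-8,18,1)
river: ρ → (1,18,-8)
river: ρ → (-8,14,5)
river: ρ → (5,16,-5)
river: ρ → (-5,14,8)
river: ρ → (8,18,-1)
river: ρ → (-1,18,8)
river: ρ → (8,14,-5)
ρ-cycle length = 10 (tail of 0 descent steps not counted)

10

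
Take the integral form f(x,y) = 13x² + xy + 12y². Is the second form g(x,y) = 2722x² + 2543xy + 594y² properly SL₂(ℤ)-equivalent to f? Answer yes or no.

D₁ = -623, D₂ = -623
f: flip: (13,1,12)→(12,-1,13)
f: reduced (well bottom): (12,-1,13) with a≤c, −a<b≤a
g: flip: (2722,2543,594)→(594,-2543,2722)
g: translate: b→-167 (≡-2543 mod 1188), so (594,-2543,2722)→(594,-167,12)
g: flip: (594,-167,12)→(12,167,594)
g: translate: b→-1 (≡167 mod 24), so (12,167,594)→(12,-1,13)
g: reduced (well bottom): (12,-1,13) with a≤c, −a<b≤a
reduced forms (12, -1, 13) vs (12, -1, 13) ⇒ equivalent

yes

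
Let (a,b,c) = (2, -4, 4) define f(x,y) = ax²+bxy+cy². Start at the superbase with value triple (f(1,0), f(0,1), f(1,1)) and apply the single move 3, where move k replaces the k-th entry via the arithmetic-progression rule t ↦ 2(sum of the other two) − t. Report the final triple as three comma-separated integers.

start (2,4,2) = (f(1,0),f(0,1),f(1,1))
replace slot 3: 2·(2+4) − 2 = 10 → (2,4,10)

2,4,10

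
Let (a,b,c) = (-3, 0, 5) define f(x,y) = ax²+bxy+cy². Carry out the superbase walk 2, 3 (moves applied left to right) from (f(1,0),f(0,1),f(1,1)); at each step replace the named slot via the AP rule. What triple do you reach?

start (-3,5,2) = (f(1,0),f(0,1),f(1,1))
replace slot 2: 2·((-3)+2) − 5 = -7 → (-3,-7,2)
replace slot 3: 2·((-3)+(-7)) − 2 = -22 → (-3,-7,-22)

-3,-7,-22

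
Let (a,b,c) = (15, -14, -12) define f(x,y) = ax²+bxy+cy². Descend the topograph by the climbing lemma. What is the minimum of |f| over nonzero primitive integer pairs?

descent: ρ → (-12,14,15)  [lands on river]
river: ρ → (15,16,-11)
river: ρ → (-11,28,3)
river: ρ → (3,26,-20)
river: ρ → (-20,14,9)
river: ρ → (9,22,-12)
river: ρ → (-12,26,5)
river: ρ → (5,24,-17)
river: ρ → (-17,10,12)
river: ρ → (12,14,-15)
river: ρ → (-15,16,11)
river: ρ → (11,28,-3)
river: ρ → (-3,26,20)
river: ρ → (20,14,-9)
river: ρ → (-9,22,12)
river: ρ → (12,26,-5)
river: ρ → (-5,24,17)
river: ρ → (17,10,-12)
closes: descent 1, river 18
min |a| on river = 3

3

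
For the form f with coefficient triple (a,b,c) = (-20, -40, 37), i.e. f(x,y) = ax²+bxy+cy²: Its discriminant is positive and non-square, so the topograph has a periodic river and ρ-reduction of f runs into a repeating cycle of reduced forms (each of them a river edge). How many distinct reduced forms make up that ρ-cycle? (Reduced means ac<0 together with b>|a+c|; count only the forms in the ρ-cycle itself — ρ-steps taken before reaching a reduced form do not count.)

D = 4560, ⌊√D⌋ = 67
descent: ρ → (37,40,-20)  [lands on river]
river: ρ → (-20,40,37)
river: ρ → (37,34,-23)
river: ρ → (-23,58,13)
river: ρ → (13,46,-47)
river: ρ → (-47,48,12)
river: ρ → (12,48,-47)
river: ρ → (-47,46,13)
river: ρ → (13,58,-23)
river: ρ → (-23,34,37)
ρ-cycle length = 10 (tail of 1 descent step not counted)

10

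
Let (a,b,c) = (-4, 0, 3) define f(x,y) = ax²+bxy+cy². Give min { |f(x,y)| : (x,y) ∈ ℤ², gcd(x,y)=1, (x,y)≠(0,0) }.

descent: ρ → (3,6,-1)  [lands on river]
river: ρ → (-1,6,3)
closes: descent 1, river 2
min |a| on river = 1

1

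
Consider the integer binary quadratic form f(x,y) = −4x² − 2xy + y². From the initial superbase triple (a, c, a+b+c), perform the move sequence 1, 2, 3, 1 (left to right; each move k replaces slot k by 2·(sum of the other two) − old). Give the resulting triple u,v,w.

start (-4,1,-5) = (f(1,0),f(0,1),f(1,1))
replace slot 1: 2·(1+(-5)) − (-4) = -4 → (-4,1,-5)
replace slot 2: 2·((-4)+(-5)) − 1 = -19 → (-4,-19,-5)
replace slot 3: 2·((-4)+(-19)) − (-5) = -41 → (-4,-19,-41)
replace slot 1: 2·((-19)+(-41)) − (-4) = -116 → (-116,-19,-41)

-116,-19,-41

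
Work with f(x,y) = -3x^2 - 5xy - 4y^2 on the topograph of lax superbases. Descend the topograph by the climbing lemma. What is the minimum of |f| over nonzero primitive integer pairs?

translate: b→-1 (≡5 mod 6), so (3,5,4)→(3,-1,2)
flip: (3,-1,2)→(2,1,3)
reduced (well bottom): (2,1,3) with a≤c, −a<b≤a
well minimum |f| = |-2| = 2 (negative-definite)

2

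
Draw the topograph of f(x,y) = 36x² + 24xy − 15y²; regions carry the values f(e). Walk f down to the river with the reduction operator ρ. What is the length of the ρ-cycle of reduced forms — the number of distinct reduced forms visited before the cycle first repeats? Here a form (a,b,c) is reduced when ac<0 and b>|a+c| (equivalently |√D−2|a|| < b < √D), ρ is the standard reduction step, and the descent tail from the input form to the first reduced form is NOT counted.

D = 2736, ⌊√D⌋ = 52
river: ρ → (-15,36,24)
river: ρ → (24,12,-27)
river: ρ → (-27,42,9)
river: ρ → (9,48,-12)
river: ρ → (-12,48,9)
river: ρ → (9,42,-27)
river: ρ → (-27,12,24)
river: ρ → (24,36,-15)
river: ρ → (-15,24,36)
river: ρ → (36,48,-3)
river: ρ → (-3,48,36)
river: ρ → (36,24,-15)
ρ-cycle length = 12 (tail of 0 descent steps not counted)

12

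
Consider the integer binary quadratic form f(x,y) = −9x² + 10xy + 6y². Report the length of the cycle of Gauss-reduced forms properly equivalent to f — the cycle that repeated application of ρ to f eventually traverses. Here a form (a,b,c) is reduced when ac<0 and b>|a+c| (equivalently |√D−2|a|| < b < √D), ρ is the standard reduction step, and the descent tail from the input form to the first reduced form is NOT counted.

D = 316, ⌊√D⌋ = 17
river: ρ → (6,14,-5)
river: ρ → (-5,16,3)
river: ρ → (3,14,-10)
river: ρ → (-10,6,7)
river: ρ → (7,8,-9)
river: ρ → (-9,10,6)
ρ-cycle length = 6 (tail of 0 descent steps not counted)

6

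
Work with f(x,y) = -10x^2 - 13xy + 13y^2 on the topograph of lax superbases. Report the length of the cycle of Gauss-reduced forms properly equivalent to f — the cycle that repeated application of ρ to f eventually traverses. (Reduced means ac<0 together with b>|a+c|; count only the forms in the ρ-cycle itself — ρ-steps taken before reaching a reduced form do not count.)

D = 689, ⌊√D⌋ = 26
descent: ρ → (13,13,-10)  [lands on river]
river: ρ → (-10,7,16)
river: ρ → (16,25,-1)
river: ρ → (-1,25,16)
river: ρ → (16,7,-10)
river: ρ → (-10,13,13)
ρ-cycle length = 6 (tail of 1 descent step not counted)

6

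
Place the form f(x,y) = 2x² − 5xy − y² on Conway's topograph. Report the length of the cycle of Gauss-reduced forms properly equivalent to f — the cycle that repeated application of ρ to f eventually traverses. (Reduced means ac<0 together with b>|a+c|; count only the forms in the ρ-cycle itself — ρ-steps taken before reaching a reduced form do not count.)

D = 33, ⌊√D⌋ = 5
descent: ρ → (-1,5,2)  [lands on river]
river: ρ → (2,3,-3)
river: ρ → (-3,3,2)
river: ρ → (2,5,-1)
ρ-cycle length = 4 (tail of 1 descent step not counted)

4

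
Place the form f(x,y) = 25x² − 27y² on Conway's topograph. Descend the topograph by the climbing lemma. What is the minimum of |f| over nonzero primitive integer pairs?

descent: ρ → (-27,0,25)
descent: ρ → (25,50,-2)  [lands on river]
river: ρ → (-2,50,25)
closes: descent 2, river 2
min |a| on river = 2

2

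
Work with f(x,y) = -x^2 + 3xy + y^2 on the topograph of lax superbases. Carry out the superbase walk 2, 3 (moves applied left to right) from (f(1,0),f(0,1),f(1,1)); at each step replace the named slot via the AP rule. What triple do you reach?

start (-1,1,3) = (f(1,0),f(0,1),f(1,1))
replace slot 2: 2·((-1)+3) − 1 = 3 → (-1,3,3)
replace slot 3: 2·((-1)+3) − 3 = 1 → (-1,3,1)

-1,3,1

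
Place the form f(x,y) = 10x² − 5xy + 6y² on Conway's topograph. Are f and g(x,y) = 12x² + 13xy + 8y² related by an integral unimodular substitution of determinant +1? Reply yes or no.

D₁ = -215, D₂ = -215
f: flip: (10,-5,6)→(6,5,10)
f: reduced (well bottom): (6,5,10) with a≤c, −a<b≤a
g: translate: b→-11 (≡13 mod 24), so (12,13,8)→(12,-11,7)
g: flip: (12,-11,7)→(7,11,12)
g: translate: b→-3 (≡11 mod 14), so (7,11,12)→(7,-3,8)
g: reduced (well bottom): (7,-3,8) with a≤c, −a<b≤a
reduced forms (6, 5, 10) vs (7, -3, 8) ⇒ inequivalent

no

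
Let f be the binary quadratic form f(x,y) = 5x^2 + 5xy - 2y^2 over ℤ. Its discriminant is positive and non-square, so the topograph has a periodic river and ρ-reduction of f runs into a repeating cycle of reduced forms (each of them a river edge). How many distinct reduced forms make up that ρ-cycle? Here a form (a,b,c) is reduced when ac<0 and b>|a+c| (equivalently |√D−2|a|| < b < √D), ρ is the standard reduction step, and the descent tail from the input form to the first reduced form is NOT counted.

D = 65, ⌊√D⌋ = 8
river: ρ → (-2,7,2)
river: ρ → (2,5,-5)
river: ρ → (-5,5,2)
river: ρ → (2,7,-2)
river: ρ → (-2,5,5)
river: ρ → (5,5,-2)
ρ-cycle length = 6 (tail of 0 descent steps not counted)

6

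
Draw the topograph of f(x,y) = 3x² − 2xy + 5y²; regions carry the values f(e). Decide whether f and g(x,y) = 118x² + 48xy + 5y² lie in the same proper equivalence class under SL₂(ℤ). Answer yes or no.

D₁ = -56, D₂ = -56
f: reduced (well bottom): (3,-2,5) with a≤c, −a<b≤a
g: flip: (118,48,5)→(5,-48,118)
g: translate: b→2 (≡-48 mod 10), so (5,-48,118)→(5,2,3)
g: flip: (5,2,3)→(3,-2,5)
g: reduced (well bottom): (3,-2,5) with a≤c, −a<b≤a
reduced forms (3, -2, 5) vs (3, -2, 5) ⇒ equivalent

yes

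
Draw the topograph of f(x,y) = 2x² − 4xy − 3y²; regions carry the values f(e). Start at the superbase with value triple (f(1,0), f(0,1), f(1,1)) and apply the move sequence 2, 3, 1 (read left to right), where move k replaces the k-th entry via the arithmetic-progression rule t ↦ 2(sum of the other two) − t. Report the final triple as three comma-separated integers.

start (2,-3,-5) = (f(1,0),f(0,1),f(1,1))
replace slot 2: 2·(2+(-5)) − (-3) = -3 → (2,-3,-5)
replace slot 3: 2·(2+(-3)) − (-5) = 3 → (2,-3,3)
replace slot 1: 2·((-3)+3) − 2 = -2 → (-2,-3,3)

-2,-3,3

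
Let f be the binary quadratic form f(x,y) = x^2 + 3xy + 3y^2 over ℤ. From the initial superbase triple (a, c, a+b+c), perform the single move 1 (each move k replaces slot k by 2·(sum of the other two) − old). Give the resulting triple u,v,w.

start (1,3,7) = (f(1,0),f(0,1),f(1,1))
replace slot 1: 2·(3+7) − 1 = 19 → (19,3,7)

19,3,7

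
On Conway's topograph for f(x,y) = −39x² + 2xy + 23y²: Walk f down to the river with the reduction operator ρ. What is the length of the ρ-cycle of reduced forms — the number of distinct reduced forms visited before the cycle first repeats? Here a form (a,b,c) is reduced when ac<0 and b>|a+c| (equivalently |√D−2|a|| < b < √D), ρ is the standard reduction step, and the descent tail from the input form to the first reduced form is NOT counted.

D = 3592, ⌊√D⌋ = 59
descent: ρ → (23,44,-18)  [lands on river]
river: ρ → (-18,28,39)
river: ρ → (39,50,-7)
river: ρ → (-7,48,46)
river: ρ → (46,44,-9)
river: ρ → (-9,46,41)
river: ρ → (41,36,-14)
river: ρ → (-14,48,23)
ρ-cycle length = 8 (tail of 1 descent step not counted)

8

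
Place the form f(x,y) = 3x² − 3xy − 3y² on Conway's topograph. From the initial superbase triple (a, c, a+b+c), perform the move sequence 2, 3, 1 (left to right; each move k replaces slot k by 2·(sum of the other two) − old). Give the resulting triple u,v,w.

start (3,-3,-3) = (f(1,0),f(0,1),f(1,1))
replace slot 2: 2·(3+(-3)) − (-3) = 3 → (3,3,-3)
replace slot 3: 2·(3+3) − (-3) = 15 → (3,3,15)
replace slot 1: 2·(3+15) − 3 = 33 → (33,3,15)

33,3,15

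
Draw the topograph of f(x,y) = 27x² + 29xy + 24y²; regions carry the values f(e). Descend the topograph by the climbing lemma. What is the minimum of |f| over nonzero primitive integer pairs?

translate: b→-25 (≡29 mod 54), so (27,29,24)→(27,-25,22)
flip: (27,-25,22)→(22,25,27)
translate: b→-19 (≡25 mod 44), so (22,25,27)→(22,-19,24)
reduced (well bottom): (22,-19,24) with a≤c, −a<b≤a
well minimum = a = 22

22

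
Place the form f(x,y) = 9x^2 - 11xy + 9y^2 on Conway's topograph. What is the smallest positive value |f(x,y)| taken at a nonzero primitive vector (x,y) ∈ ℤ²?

translate: b→7 (≡-11 mod 18), so (9,-11,9)→(9,7,7)
flip: (9,7,7)→(7,-7,9)
translate: b→7 (≡-7 mod 14), so (7,-7,9)→(7,7,9)
reduced (well bottom): (7,7,9) with a≤c, −a<b≤a
well minimum = a = 7

7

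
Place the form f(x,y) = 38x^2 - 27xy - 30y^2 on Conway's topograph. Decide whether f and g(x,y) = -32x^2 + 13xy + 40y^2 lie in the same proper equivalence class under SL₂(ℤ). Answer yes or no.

D₁ = 5289, D₂ = 5289
river cycle of f (length 54): (-30, 27, 38), (38, 49, -19), (-19, 65, 14), (14, 47, -55), (-55, 63, 6), (6, 69, -22), (-22, 63, 15), (15, 57, -34), (-34, 11, 38), (38, 65, -7), … (44 more)
river cycle of g (length 44): (40, 67, -5), (-5, 63, 66), (66, 69, -2), (-2, 71, 31), (31, 53, -20), (-20, 67, 10), (10, 53, -62), (-62, 71, 1), (1, 71, -62), (-62, 53, 10), … (34 more)
cycles differ ⇒ inequivalent

no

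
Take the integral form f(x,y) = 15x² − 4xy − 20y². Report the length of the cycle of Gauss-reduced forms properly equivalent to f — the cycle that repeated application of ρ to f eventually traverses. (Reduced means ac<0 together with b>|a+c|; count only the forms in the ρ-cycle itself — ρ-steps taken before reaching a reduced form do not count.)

D = 1216, ⌊√D⌋ = 34
descent: ρ → (-20,4,15)
descent: ρ → (15,26,-9)  [lands on river]
river: ρ → (-9,28,12)
river: ρ → (12,20,-17)
river: ρ → (-17,14,15)
river: ρ → (15,16,-16)
river: ρ → (-16,16,15)
river: ρ → (15,14,-17)
river: ρ → (-17,20,12)
river: ρ → (12,28,-9)
river: ρ → (-9,26,15)
river: ρ → (15,34,-1)
river: ρ → (-1,34,15)
ρ-cycle length = 12 (tail of 2 descent steps not counted)

12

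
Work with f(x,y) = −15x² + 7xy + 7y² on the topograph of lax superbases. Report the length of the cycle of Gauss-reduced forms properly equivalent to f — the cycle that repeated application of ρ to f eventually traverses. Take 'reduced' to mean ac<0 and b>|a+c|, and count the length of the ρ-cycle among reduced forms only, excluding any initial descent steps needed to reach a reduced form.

D = 469, ⌊√D⌋ = 21
descent: ρ → (7,21,-1)  [lands on river]
river: ρ → (-1,21,7)
ρ-cycle length = 2 (tail of 1 descent step not counted)

2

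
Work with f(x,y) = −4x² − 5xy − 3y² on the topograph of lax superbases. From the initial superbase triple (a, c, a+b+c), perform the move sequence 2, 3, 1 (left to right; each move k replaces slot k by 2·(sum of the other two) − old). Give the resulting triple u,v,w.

start (-4,-3,-12) = (f(1,0),f(0,1),f(1,1))
replace slot 2: 2·((-4)+(-12)) − (-3) = -29 → (-4,-29,-12)
replace slot 3: 2·((-4)+(-29)) − (-12) = -54 → (-4,-29,-54)
replace slot 1: 2·((-29)+(-54)) − (-4) = -162 → (-162,-29,-54)

-162,-29,-54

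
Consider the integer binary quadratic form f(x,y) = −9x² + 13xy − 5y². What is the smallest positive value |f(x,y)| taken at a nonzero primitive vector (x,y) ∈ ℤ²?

translate: b→5 (≡-13 mod 18), so (9,-13,5)→(9,5,1)
flip: (9,5,1)→(1,-5,9)
translate: b→1 (≡-5 mod 2), so (1,-5,9)→(1,1,3)
reduced (well bottom): (1,1,3) with a≤c, −a<b≤a
well minimum |f| = |-1| = 1 (negative-definite)

1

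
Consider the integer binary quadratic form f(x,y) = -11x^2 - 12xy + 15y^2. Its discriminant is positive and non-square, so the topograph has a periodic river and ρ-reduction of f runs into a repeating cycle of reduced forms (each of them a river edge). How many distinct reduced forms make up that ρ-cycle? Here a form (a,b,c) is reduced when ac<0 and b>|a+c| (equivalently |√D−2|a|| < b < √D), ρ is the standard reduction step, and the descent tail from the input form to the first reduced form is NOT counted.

D = 804, ⌊√D⌋ = 28
descent: ρ → (15,12,-11)  [lands on river]
river: ρ → (-11,10,16)
river: ρ → (16,22,-5)
river: ρ → (-5,28,1)
river: ρ → (1,28,-5)
river: ρ → (-5,22,16)
river: ρ → (16,10,-11)
river: ρ → (-11,12,15)
river: ρ → (15,18,-8)
river: ρ → (-8,14,19)
river: ρ → (19,24,-3)
river: ρ → (-3,24,19)
river: ρ → (19,14,-8)
river: ρ → (-8,18,15)
ρ-cycle length = 14 (tail of 1 descent step not counted)

14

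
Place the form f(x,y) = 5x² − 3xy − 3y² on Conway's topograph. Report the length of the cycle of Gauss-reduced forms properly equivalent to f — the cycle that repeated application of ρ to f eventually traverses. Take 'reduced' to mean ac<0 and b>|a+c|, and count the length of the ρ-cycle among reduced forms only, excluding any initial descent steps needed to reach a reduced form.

D = 69, ⌊√D⌋ = 8
descent: ρ → (-3,3,5)  [lands on river]
river: ρ → (5,7,-1)
river: ρ → (-1,7,5)
river: ρ → (5,3,-3)
ρ-cycle length = 4 (tail of 1 descent step not counted)

4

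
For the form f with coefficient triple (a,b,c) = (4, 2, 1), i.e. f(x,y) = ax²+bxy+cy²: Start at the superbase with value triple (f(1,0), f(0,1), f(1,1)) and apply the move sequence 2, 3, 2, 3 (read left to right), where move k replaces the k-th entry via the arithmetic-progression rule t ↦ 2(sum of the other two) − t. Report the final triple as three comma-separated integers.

start (4,1,7) = (f(1,0),f(0,1),f(1,1))
replace slot 2: 2·(4+7) − 1 = 21 → (4,21,7)
replace slot 3: 2·(4+21) − 7 = 43 → (4,21,43)
replace slot 2: 2·(4+43) − 21 = 73 → (4,73,43)
replace slot 3: 2·(4+73) − 43 = 111 → (4,73,111)

4,73,111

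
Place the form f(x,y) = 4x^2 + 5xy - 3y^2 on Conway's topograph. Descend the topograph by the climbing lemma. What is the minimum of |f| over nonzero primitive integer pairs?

river: ρ → (-3,7,2)
river: ρ → (2,5,-6)
river: ρ → (-6,7,1)
river: ρ → (1,7,-6)
river: ρ → (-6,5,2)
river: ρ → (2,7,-3)
river: ρ → (-3,5,4)
river: ρ → (4,3,-4)
river: ρ → (-4,5,3)
river: ρ → (3,7,-2)
river: ρ → (-2,5,6)
river: ρ → (6,7,-1)
river: ρ → (-1,7,6)
river: ρ → (6,5,-2)
river: ρ → (-2,7,3)
river: ρ → (3,5,-4)
river: ρ → (-4,3,4)
river: ρ → (4,5,-3)
closes: descent 0, river 18
min |a| on river = 1

1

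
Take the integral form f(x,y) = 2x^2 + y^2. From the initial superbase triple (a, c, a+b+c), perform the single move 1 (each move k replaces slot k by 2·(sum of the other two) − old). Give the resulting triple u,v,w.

start (2,1,3) = (f(1,0),f(0,1),f(1,1))
replace slot 1: 2·(1+3) − 2 = 6 → (6,1,3)

6,1,3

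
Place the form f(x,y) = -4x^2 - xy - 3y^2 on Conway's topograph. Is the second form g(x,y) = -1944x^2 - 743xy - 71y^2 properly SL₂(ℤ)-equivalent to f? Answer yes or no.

D₁ = -47, D₂ = -47
f is negative-definite; reduce −f:
−f: flip: (4,1,3)→(3,-1,4)
−f: reduced (well bottom): (3,-1,4) with a≤c, −a<b≤a
flip sign back: reduced form of f is (-3,1,-4)
g is negative-definite; reduce −g:
−g: flip: (1944,743,71)→(71,-743,1944)
−g: translate: b→-33 (≡-743 mod 142), so (71,-743,1944)→(71,-33,4)
−g: flip: (71,-33,4)→(4,33,71)
−g: translate: b→1 (≡33 mod 8), so (4,33,71)→(4,1,3)
−g: flip: (4,1,3)→(3,-1,4)
−g: reduced (well bottom): (3,-1,4) with a≤c, −a<b≤a
flip sign back: reduced form of g is (-3,1,-4)
reduced forms (-3, 1, -4) vs (-3, 1, -4) ⇒ equivalent

yes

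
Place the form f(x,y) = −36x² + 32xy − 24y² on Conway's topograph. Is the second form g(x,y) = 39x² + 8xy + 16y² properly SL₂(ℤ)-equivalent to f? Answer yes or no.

D₁ = -2432, D₂ = -2432
f is negative-definite; reduce −f:
−f: flip: (36,-32,24)→(24,32,36)
−f: translate: b→-16 (≡32 mod 48), so (24,32,36)→(24,-16,28)
−f: reduced (well bottom): (24,-16,28) with a≤c, −a<b≤a
flip sign back: reduced form of f is (-24,16,-28)
g: flip: (39,8,16)→(16,-8,39)
g: reduced (well bottom): (16,-8,39) with a≤c, −a<b≤a
reduced forms (-24, 16, -28) vs (16, -8, 39) ⇒ inequivalent

no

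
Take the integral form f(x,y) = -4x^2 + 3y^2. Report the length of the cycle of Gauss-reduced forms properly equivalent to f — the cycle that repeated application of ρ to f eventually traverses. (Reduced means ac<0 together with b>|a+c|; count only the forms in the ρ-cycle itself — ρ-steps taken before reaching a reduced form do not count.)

D = 48, ⌊√D⌋ = 6
descent: ρ → (3,6,-1)  [lands on river]
river: ρ → (-1,6,3)
ρ-cycle length = 2 (tail of 1 descent step not counted)

2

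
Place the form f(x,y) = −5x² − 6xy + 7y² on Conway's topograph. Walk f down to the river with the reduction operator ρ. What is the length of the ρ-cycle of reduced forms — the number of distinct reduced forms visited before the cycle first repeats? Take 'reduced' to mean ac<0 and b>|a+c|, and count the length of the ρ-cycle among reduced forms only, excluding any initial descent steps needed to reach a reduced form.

D = 176, ⌊√D⌋ = 13
descent: ρ → (7,6,-5)  [lands on river]
river: ρ → (-5,4,8)
river: ρ → (8,12,-1)
river: ρ → (-1,12,8)
river: ρ → (8,4,-5)
river: ρ → (-5,6,7)
river: ρ → (7,8,-4)
river: ρ → (-4,8,7)
ρ-cycle length = 8 (tail of 1 descent step not counted)

8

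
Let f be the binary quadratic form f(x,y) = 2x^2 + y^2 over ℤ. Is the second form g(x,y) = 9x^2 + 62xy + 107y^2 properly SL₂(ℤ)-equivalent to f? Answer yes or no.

D₁ = -8, D₂ = -8
f: flip: (2,0,1)→(1,0,2)
f: reduced (well bottom): (1,0,2) with a≤c, −a<b≤a
g: translate: b→8 (≡62 mod 18), so (9,62,107)→(9,8,2)
g: flip: (9,8,2)→(2,-8,9)
g: translate: b→0 (≡-8 mod 4), so (2,-8,9)→(2,0,1)
g: flip: (2,0,1)→(1,0,2)
g: reduced (well bottom): (1,0,2) with a≤c, −a<b≤a
reduced forms (1, 0, 2) vs (1, 0, 2) ⇒ equivalent

yes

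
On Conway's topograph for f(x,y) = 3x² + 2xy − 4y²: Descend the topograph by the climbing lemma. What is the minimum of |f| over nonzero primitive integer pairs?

river: ρ → (-4,6,1)
river: ρ → (1,6,-4)
river: ρ → (-4,2,3)
river: ρ → (3,4,-3)
river: ρ → (-3,2,4)
river: ρ → (4,6,-1)
river: ρ → (-1,6,4)
river: ρ → (4,2,-3)
river: ρ → (-3,4,3)
river: ρ → (3,2,-4)
closes: descent 0, river 10
min |a| on river = 1

1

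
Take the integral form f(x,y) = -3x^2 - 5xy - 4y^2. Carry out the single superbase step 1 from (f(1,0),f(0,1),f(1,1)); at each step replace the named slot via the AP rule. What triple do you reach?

start (-3,-4,-12) = (f(1,0),f(0,1),f(1,1))
replace slot 1: 2·((-4)+(-12)) − (-3) = -29 → (-29,-4,-12)

-29,-4,-12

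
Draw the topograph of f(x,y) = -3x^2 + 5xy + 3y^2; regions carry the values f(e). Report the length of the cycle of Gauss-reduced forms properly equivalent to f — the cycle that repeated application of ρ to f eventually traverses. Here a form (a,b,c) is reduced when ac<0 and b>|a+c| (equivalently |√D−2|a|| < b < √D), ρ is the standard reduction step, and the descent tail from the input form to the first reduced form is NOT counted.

D = 61, ⌊√D⌋ = 7
river: ρ → (3,7,-1)
river: ρ → (-1,7,3)
river: ρ → (3,5,-3)
river: ρ → (-3,7,1)
river: ρ → (1,7,-3)
river: ρ → (-3,5,3)
ρ-cycle length = 6 (tail of 0 descent steps not counted)

6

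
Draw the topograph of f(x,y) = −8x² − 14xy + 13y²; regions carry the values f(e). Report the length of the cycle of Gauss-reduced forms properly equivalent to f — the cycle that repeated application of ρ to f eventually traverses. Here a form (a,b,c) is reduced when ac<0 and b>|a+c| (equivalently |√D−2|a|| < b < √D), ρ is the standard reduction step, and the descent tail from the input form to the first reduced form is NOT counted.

D = 612, ⌊√D⌋ = 24
descent: ρ → (13,14,-8)  [lands on river]
river: ρ → (-8,18,9)
river: ρ → (9,18,-8)
river: ρ → (-8,14,13)
river: ρ → (13,12,-9)
river: ρ → (-9,24,1)
river: ρ → (1,24,-9)
river: ρ → (-9,12,13)
ρ-cycle length = 8 (tail of 1 descent step not counted)

8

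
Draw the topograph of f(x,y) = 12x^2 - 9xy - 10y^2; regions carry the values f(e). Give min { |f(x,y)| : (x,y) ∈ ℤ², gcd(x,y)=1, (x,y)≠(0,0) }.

descent: ρ → (-10,9,12)  [lands on river]
river: ρ → (12,15,-7)
river: ρ → (-7,13,14)
river: ρ → (14,15,-6)
river: ρ → (-6,21,5)
river: ρ → (5,19,-10)
river: ρ → (-10,21,3)
river: ρ → (3,21,-10)
river: ρ → (-10,19,5)
river: ρ → (5,21,-6)
river: ρ → (-6,15,14)
river: ρ → (14,13,-7)
river: ρ → (-7,15,12)
river: ρ → (12,9,-10)
river: ρ → (-10,11,11)
river: ρ → (11,11,-10)
closes: descent 1, river 16
min |a| on river = 3

3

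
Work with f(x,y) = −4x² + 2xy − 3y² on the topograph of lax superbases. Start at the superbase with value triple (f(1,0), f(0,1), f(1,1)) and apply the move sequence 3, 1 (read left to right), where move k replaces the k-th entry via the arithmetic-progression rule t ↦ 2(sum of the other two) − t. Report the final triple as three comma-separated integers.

start (-4,-3,-5) = (f(1,0),f(0,1),f(1,1))
replace slot 3: 2·((-4)+(-3)) − (-5) = -9 → (-4,-3,-9)
replace slot 1: 2·((-3)+(-9)) − (-4) = -20 → (-20,-3,-9)

-20,-3,-9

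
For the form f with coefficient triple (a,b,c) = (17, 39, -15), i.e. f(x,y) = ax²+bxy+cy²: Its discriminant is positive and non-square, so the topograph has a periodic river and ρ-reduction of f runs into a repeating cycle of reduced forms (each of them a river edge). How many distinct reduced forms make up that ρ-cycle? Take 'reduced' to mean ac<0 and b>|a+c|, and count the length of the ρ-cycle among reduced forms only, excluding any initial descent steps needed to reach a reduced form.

D = 2541, ⌊√D⌋ = 50
river: ρ → (-15,21,35)
river: ρ → (35,49,-1)
river: ρ → (-1,49,35)
river: ρ → (35,21,-15)
river: ρ → (-15,39,17)
river: ρ → (17,29,-25)
river: ρ → (-25,21,21)
river: ρ → (21,21,-25)
river: ρ → (-25,29,17)
river: ρ → (17,39,-15)
ρ-cycle length = 10 (tail of 0 descent steps not counted)

10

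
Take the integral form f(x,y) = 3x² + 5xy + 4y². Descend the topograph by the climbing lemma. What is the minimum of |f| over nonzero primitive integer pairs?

translate: b→-1 (≡5 mod 6), so (3,5,4)→(3,-1,2)
flip: (3,-1,2)→(2,1,3)
reduced (well bottom): (2,1,3) with a≤c, −a<b≤a
well minimum = a = 2

2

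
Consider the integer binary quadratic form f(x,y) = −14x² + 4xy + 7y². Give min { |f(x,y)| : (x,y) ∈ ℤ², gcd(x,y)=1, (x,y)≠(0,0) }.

descent: ρ → (7,10,-11)  [lands on river]
river: ρ → (-11,12,6)
river: ρ → (6,12,-11)
river: ρ → (-11,10,7)
river: ρ → (7,18,-3)
river: ρ → (-3,18,7)
closes: descent 1, river 6
min |a| on river = 3

3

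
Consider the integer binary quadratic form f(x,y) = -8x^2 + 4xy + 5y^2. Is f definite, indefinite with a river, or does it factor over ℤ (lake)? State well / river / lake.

D = b²−4ac = 4² − 4·(-8)·5 = 176
D > 0 non-square ⇒ indefinite ⇒ periodic river

river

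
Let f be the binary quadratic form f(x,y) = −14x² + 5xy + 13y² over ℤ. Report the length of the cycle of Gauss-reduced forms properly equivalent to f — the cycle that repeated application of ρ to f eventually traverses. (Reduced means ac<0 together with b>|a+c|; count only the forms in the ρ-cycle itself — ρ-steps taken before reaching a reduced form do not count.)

D = 753, ⌊√D⌋ = 27
river: ρ → (13,21,-6)
river: ρ → (-6,27,1)
river: ρ → (1,27,-6)
river: ρ → (-6,21,13)
river: ρ → (13,5,-14)
river: ρ → (-14,23,4)
river: ρ → (4,25,-8)
river: ρ → (-8,23,7)
river: ρ → (7,19,-14)
river: ρ → (-14,9,12)
river: ρ → (12,15,-11)
river: ρ → (-11,7,16)
river: ρ → (16,25,-2)
river: ρ → (-2,27,3)
river: ρ → (3,27,-2)
river: ρ → (-2,25,16)
river: ρ → (16,7,-11)
river: ρ → (-11,15,12)
river: ρ → (12,9,-14)
river: ρ → (-14,19,7)
river: ρ → (7,23,-8)
river: ρ → (-8,25,4)
river: ρ → (4,23,-14)
river: ρ → (-14,5,13)
ρ-cycle length = 24 (tail of 0 descent steps not counted)

24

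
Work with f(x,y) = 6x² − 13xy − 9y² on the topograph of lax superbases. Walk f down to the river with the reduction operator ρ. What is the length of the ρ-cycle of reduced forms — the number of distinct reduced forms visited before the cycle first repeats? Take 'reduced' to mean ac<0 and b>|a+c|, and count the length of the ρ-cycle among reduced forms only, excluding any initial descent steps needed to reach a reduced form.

D = 385, ⌊√D⌋ = 19
descent: ρ → (-9,13,6)  [lands on river]
river: ρ → (6,11,-11)
river: ρ → (-11,11,6)
river: ρ → (6,13,-9)
river: ρ → (-9,5,10)
river: ρ → (10,15,-4)
river: ρ → (-4,17,6)
river: ρ → (6,19,-1)
river: ρ → (-1,19,6)
river: ρ → (6,17,-4)
river: ρ → (-4,15,10)
river: ρ → (10,5,-9)
ρ-cycle length = 12 (tail of 1 descent step not counted)

12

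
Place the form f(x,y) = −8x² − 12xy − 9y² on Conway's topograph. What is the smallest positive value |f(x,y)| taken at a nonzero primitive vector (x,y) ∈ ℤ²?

translate: b→-4 (≡12 mod 16), so (8,12,9)→(8,-4,5)
flip: (8,-4,5)→(5,4,8)
reduced (well bottom): (5,4,8) with a≤c, −a<b≤a
well minimum |f| = |-5| = 5 (negative-definite)

5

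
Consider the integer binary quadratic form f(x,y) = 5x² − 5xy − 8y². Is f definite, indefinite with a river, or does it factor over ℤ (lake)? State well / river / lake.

D = b²−4ac = (-5)² − 4·5·(-8) = 185
D > 0 non-square ⇒ indefinite ⇒ periodic river

river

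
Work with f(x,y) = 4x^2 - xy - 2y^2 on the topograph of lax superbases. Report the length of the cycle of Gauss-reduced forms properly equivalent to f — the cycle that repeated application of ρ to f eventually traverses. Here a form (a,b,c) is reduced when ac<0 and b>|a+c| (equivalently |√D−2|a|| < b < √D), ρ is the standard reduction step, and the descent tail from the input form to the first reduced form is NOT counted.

D = 33, ⌊√D⌋ = 5
descent: ρ → (-2,5,1)  [lands on river]
river: ρ → (1,5,-2)
river: ρ → (-2,3,3)
river: ρ → (3,3,-2)
ρ-cycle length = 4 (tail of 1 descent step not counted)

4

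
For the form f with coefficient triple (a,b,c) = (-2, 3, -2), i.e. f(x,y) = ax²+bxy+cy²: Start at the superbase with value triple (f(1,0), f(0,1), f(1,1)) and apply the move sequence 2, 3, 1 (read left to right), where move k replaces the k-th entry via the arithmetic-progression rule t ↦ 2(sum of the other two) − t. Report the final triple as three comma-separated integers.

start (-2,-2,-1) = (f(1,0),f(0,1),f(1,1))
replace slot 2: 2·((-2)+(-1)) − (-2) = -4 → (-2,-4,-1)
replace slot 3: 2·((-2)+(-4)) − (-1) = -11 → (-2,-4,-11)
replace slot 1: 2·((-4)+(-11)) − (-2) = -28 → (-28,-4,-11)

-28,-4,-11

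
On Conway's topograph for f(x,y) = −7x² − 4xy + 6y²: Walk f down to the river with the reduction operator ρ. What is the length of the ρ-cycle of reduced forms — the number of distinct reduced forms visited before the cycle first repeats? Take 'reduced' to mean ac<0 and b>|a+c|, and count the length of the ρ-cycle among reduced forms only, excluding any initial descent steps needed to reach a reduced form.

D = 184, ⌊√D⌋ = 13
descent: ρ → (6,4,-7)  [lands on river]
river: ρ → (-7,10,3)
river: ρ → (3,8,-10)
river: ρ → (-10,12,1)
river: ρ → (1,12,-10)
river: ρ → (-10,8,3)
river: ρ → (3,10,-7)
river: ρ → (-7,4,6)
river: ρ → (6,8,-5)
river: ρ → (-5,12,2)
river: ρ → (2,12,-5)
river: ρ → (-5,8,6)
ρ-cycle length = 12 (tail of 1 descent step not counted)

12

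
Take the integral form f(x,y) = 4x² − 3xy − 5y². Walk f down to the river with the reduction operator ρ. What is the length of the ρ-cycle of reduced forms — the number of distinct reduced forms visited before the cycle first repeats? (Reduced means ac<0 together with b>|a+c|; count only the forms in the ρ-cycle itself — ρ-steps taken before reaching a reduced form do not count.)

D = 89, ⌊√D⌋ = 9
descent: ρ → (-5,3,4)  [lands on river]
river: ρ → (4,5,-4)
river: ρ → (-4,3,5)
river: ρ → (5,7,-2)
river: ρ → (-2,9,1)
river: ρ → (1,9,-2)
river: ρ → (-2,7,5)
river: ρ → (5,3,-4)
river: ρ → (-4,5,4)
river: ρ → (4,3,-5)
river: ρ → (-5,7,2)
river: ρ → (2,9,-1)
river: ρ → (-1,9,2)
river: ρ → (2,7,-5)
ρ-cycle length = 14 (tail of 1 descent step not counted)

14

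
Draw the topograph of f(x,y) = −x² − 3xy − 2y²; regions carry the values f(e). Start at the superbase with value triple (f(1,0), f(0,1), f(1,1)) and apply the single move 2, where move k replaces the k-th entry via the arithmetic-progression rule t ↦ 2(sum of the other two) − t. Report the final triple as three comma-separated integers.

start (-1,-2,-6) = (f(1,0),f(0,1),f(1,1))
replace slot 2: 2·((-1)+(-6)) − (-2) = -12 → (-1,-12,-6)

-1,-12,-6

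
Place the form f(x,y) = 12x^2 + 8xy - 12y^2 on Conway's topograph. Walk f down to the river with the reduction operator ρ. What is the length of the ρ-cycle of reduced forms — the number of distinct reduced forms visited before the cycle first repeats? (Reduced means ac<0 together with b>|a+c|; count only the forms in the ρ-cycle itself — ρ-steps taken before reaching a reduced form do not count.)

D = 640, ⌊√D⌋ = 25
river: ρ → (-12,16,8)
river: ρ → (8,16,-12)
river: ρ → (-12,8,12)
river: ρ → (12,16,-8)
river: ρ → (-8,16,12)
river: ρ → (12,8,-12)
ρ-cycle length = 6 (tail of 0 descent steps not counted)

6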